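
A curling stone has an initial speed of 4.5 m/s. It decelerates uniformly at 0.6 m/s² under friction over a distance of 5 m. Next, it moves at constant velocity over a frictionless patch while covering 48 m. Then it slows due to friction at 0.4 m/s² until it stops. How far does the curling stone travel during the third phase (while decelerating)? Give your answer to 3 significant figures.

17.8 m

Phase 1 (decelerating): v₀ = 4.50 m/s, a = -0.6 m/s².
v² = v₀² + 2aΔx = 4.50² + 2·-0.6·5 = 14.2 → v = 3.77 m/s
t = (v − v₀)/a = (3.77 − 4.50)/-0.6 = 1.21 s

Phase 2 (constant speed): v₀ = 3.77 m/s, a = 0 m/s².
Constant speed: t = d/v = 48/3.77 = 12.7 s

Phase 3 (decelerating): v₀ = 3.77 m/s, a = -0.4 m/s².
v = v₀ + at → t = (0 − 3.77) / -0.4 = 9.44 s
v² = v₀² + 2aΔx → Δx = (0² − 3.77²)/(2·-0.4) = 17.8 m
Distance in phase 3 = 17.8 m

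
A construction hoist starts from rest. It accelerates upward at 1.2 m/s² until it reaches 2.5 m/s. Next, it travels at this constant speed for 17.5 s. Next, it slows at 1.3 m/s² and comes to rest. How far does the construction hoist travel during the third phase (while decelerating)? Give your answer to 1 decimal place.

Phase 1 (accelerating): v₀ = 0 m/s, a = 1.2 m/s².
v = v₀ + at → t = (2.5 − 0) / 1.2 = 2.08 s
v² = v₀² + 2aΔx → Δx = (2.5² − 0²)/(2·1.2) = 2.60 m

Phase 2 (constant speed): v₀ = 2.50 m/s, a = 0 m/s².
v = v₀ + at = 2.50 + (0)(17.5) = 2.50 m/s
Δx = v₀t + ½at² = 2.50·17.5 + 0.5·0·17.5² = 43.8 m

Phase 3 (decelerating): v₀ = 2.50 m/s, a = -1.3 m/s².
v = v₀ + at → t = (0 − 2.50) / -1.3 = 1.92 s
v² = v₀² + 2aΔx → Δx = (0² − 2.50²)/(2·-1.3) = 2.40 m
Distance in phase 3 = 2.40 m

2.4 m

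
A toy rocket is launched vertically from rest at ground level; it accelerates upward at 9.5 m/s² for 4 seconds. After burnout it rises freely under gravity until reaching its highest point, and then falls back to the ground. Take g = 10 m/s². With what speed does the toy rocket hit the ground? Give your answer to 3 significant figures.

54.4 m/s

Phase 1 (powered ascent): v₀ = 0 m/s, a = 9.5 m/s².
v = v₀ + at = 0 + (9.5)(4) = 38.0 m/s
Δx = v₀t + ½at² = 0·4 + 0.5·9.5·4² = 76.0 m

Phase 2 (coasting upward): v₀ = 38.0 m/s, a = -10 m/s².
v = v₀ + at → t = (0 − 38.0) / -10 = 3.80 s
v² = v₀² + 2aΔx → Δx = (0² − 38.0²)/(2·-10) = 72.2 m

Phase 3 (free fall): v₀ = 0 m/s, a = -10 m/s².
Falls 148 m from rest: t = √(2·148/10) = 5.44 s; v = g·t = 54.4 m/s.
Impact speed = 54.4 m/s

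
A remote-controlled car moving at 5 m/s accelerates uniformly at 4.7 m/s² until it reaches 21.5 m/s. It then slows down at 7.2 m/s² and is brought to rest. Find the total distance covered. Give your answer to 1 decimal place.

78.6 m

Phase 1 (accelerating): v₀ = 5.00 m/s, a = 4.7 m/s².
v = v₀ + at → t = (21.5 − 5.00) / 4.7 = 3.51 s
v² = v₀² + 2aΔx → Δx = (21.5² − 5.00²)/(2·4.7) = 46.5 m

Phase 2 (decelerating): v₀ = 21.5 m/s, a = -7.2 m/s².
v = v₀ + at → t = (0 − 21.5) / -7.2 = 2.99 s
v² = v₀² + 2aΔx → Δx = (0² − 21.5²)/(2·-7.2) = 32.1 m
Total distance = 46.5 + 32.1 = 78.6 m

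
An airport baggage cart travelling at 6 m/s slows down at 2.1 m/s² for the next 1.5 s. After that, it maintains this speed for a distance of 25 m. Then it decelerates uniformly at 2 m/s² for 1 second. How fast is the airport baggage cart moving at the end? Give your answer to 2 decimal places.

Phase 1 (decelerating): v₀ = 6.00 m/s, a = -2.1 m/s².
v = v₀ + at = 6.00 + (-2.1)(1.5) = 2.85 m/s
Δx = v₀t + ½at² = 6.00·1.5 + 0.5·-2.1·1.5² = 6.64 m

Phase 2 (constant speed): v₀ = 2.85 m/s, a = 0 m/s².
Constant speed: t = d/v = 25/2.85 = 8.77 s

Phase 3 (decelerating): v₀ = 2.85 m/s, a = -2 m/s².
v = v₀ + at = 2.85 + (-2)(1) = 0.850 m/s
Δx = v₀t + ½at² = 2.85·1 + 0.5·-2·1² = 1.85 m
Final speed = 0.850 m/s

0.85 m/s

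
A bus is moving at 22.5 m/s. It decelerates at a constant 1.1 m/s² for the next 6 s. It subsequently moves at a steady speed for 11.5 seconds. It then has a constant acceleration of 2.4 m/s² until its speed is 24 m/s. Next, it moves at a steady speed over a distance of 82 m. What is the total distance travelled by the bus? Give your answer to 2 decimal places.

447.38 m

Phase 1 (decelerating): v₀ = 22.5 m/s, a = -1.1 m/s².
v = v₀ + at = 22.5 + (-1.1)(6) = 15.9 m/s
Δx = v₀t + ½at² = 22.5·6 + 0.5·-1.1·6² = 115 m

Phase 2 (constant speed): v₀ = 15.9 m/s, a = 0 m/s².
v = v₀ + at = 15.9 + (0)(11.5) = 15.9 m/s
Δx = v₀t + ½at² = 15.9·11.5 + 0.5·0·11.5² = 183 m

Phase 3 (accelerating): v₀ = 15.9 m/s, a = 2.4 m/s².
v = v₀ + at → t = (24 − 15.9) / 2.4 = 3.38 s
v² = v₀² + 2aΔx → Δx = (24² − 15.9²)/(2·2.4) = 67.3 m

Phase 4 (constant speed): v₀ = 24.0 m/s, a = 0 m/s².
Constant speed: t = d/v = 82/24.0 = 3.42 s
Total distance = 115 + 183 + 67.3 + 82.0 = 447 m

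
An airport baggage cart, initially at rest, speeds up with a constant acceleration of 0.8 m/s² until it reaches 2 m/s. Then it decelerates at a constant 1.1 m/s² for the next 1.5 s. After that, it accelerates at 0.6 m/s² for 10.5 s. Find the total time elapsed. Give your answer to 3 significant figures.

Phase 1 (accelerating): v₀ = 0 m/s, a = 0.8 m/s².
v = v₀ + at → t = (2 − 0) / 0.8 = 2.50 s
v² = v₀² + 2aΔx → Δx = (2² − 0²)/(2·0.8) = 2.50 m

Phase 2 (decelerating): v₀ = 2.00 m/s, a = -1.1 m/s².
v = v₀ + at = 2.00 + (-1.1)(1.5) = 0.350 m/s
Δx = v₀t + ½at² = 2.00·1.5 + 0.5·-1.1·1.5² = 1.76 m

Phase 3 (accelerating): v₀ = 0.350 m/s, a = 0.6 m/s².
v = v₀ + at = 0.350 + (0.6)(10.5) = 6.65 m/s
Δx = v₀t + ½at² = 0.350·10.5 + 0.5·0.6·10.5² = 36.7 m
Total time = 2.50 + 1.50 + 10.5 = 14.5 s

14.5 s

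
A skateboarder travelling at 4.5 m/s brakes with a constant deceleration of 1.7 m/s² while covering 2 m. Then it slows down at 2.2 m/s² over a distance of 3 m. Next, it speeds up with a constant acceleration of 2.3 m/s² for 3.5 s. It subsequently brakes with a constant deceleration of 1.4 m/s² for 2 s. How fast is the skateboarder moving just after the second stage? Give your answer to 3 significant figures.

0.500 m/s

Phase 1 (decelerating): v₀ = 4.50 m/s, a = -1.7 m/s².
v² = v₀² + 2aΔx = 4.50² + 2·-1.7·2 = 13.4 → v = 3.67 m/s
t = (v − v₀)/a = (3.67 − 4.50)/-1.7 = 0.490 s

Phase 2 (decelerating): v₀ = 3.67 m/s, a = -2.2 m/s².
v² = v₀² + 2aΔx = 3.67² + 2·-2.2·3 = 0.250 → v = 0.500 m/s
t = (v − v₀)/a = (0.500 − 3.67)/-2.2 = 1.44 s
Speed at end of phase 2 = 0.500 m/s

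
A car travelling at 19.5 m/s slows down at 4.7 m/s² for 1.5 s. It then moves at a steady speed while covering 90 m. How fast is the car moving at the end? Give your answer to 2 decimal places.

Phase 1 (decelerating): v₀ = 19.5 m/s, a = -4.7 m/s².
v = v₀ + at = 19.5 + (-4.7)(1.5) = 12.4 m/s
Δx = v₀t + ½at² = 19.5·1.5 + 0.5·-4.7·1.5² = 24.0 m

Phase 2 (constant speed): v₀ = 12.4 m/s, a = 0 m/s².
Constant speed: t = d/v = 90/12.4 = 7.23 s
Final speed = 12.4 m/s

12.45 m/s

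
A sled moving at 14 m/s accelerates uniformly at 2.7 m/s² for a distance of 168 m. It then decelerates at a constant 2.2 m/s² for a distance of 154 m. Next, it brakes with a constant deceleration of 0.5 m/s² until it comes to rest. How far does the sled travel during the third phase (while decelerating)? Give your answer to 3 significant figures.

426 m

Phase 1 (accelerating): v₀ = 14.0 m/s, a = 2.7 m/s².
v² = v₀² + 2aΔx = 14.0² + 2·2.7·168 = 1100 → v = 33.2 m/s
t = (v − v₀)/a = (33.2 − 14.0)/2.7 = 7.12 s

Phase 2 (decelerating): v₀ = 33.2 m/s, a = -2.2 m/s².
v² = v₀² + 2aΔx = 33.2² + 2·-2.2·154 = 426 → v = 20.6 m/s
t = (v − v₀)/a = (20.6 − 33.2)/-2.2 = 5.72 s

Phase 3 (decelerating): v₀ = 20.6 m/s, a = -0.5 m/s².
v = v₀ + at → t = (0 − 20.6) / -0.5 = 41.3 s
v² = v₀² + 2aΔx → Δx = (0² − 20.6²)/(2·-0.5) = 426 m
Distance in phase 3 = 426 m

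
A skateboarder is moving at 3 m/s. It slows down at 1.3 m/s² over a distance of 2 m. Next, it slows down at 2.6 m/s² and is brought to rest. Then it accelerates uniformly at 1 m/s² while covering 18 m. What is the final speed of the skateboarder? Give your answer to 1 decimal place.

Phase 1 (decelerating): v₀ = 3.00 m/s, a = -1.3 m/s².
v² = v₀² + 2aΔx = 3.00² + 2·-1.3·2 = 3.80 → v = 1.95 m/s
t = (v − v₀)/a = (1.95 − 3.00)/-1.3 = 0.808 s

Phase 2 (decelerating): v₀ = 1.95 m/s, a = -2.6 m/s².
v = v₀ + at → t = (0 − 1.95) / -2.6 = 0.750 s
v² = v₀² + 2aΔx → Δx = (0² − 1.95²)/(2·-2.6) = 0.731 m

Phase 3 (accelerating): v₀ = 0 m/s, a = 1 m/s².
v² = v₀² + 2aΔx = 0² + 2·1·18 = 36.0 → v = 6.00 m/s
t = (v − v₀)/a = (6.00 − 0)/1 = 6.00 s
Final speed = 6.00 m/s

6.0 m/s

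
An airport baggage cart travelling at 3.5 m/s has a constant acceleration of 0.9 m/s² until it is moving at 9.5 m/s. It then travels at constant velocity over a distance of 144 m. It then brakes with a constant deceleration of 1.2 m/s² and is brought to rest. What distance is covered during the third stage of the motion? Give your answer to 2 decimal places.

Phase 1 (accelerating): v₀ = 3.50 m/s, a = 0.9 m/s².
v = v₀ + at → t = (9.5 − 3.50) / 0.9 = 6.67 s
v² = v₀² + 2aΔx → Δx = (9.5² − 3.50²)/(2·0.9) = 43.3 m

Phase 2 (constant speed): v₀ = 9.50 m/s, a = 0 m/s².
Constant speed: t = d/v = 144/9.50 = 15.2 s

Phase 3 (decelerating): v₀ = 9.50 m/s, a = -1.2 m/s².
v = v₀ + at → t = (0 − 9.50) / -1.2 = 7.92 s
v² = v₀² + 2aΔx → Δx = (0² − 9.50²)/(2·-1.2) = 37.6 m
Distance in phase 3 = 37.6 m

37.60 m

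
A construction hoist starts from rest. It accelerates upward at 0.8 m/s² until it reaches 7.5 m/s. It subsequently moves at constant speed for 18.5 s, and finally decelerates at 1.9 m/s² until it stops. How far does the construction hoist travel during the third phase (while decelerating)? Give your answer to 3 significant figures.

Phase 1 (accelerating): v₀ = 0 m/s, a = 0.8 m/s².
v = v₀ + at → t = (7.5 − 0) / 0.8 = 9.38 s
v² = v₀² + 2aΔx → Δx = (7.5² − 0²)/(2·0.8) = 35.2 m

Phase 2 (constant speed): v₀ = 7.50 m/s, a = 0 m/s².
v = v₀ + at = 7.50 + (0)(18.5) = 7.50 m/s
Δx = v₀t + ½at² = 7.50·18.5 + 0.5·0·18.5² = 139 m

Phase 3 (decelerating): v₀ = 7.50 m/s, a = -1.9 m/s².
v = v₀ + at → t = (0 − 7.50) / -1.9 = 3.95 s
v² = v₀² + 2aΔx → Δx = (0² − 7.50²)/(2·-1.9) = 14.8 m
Distance in phase 3 = 14.8 m

14.8 m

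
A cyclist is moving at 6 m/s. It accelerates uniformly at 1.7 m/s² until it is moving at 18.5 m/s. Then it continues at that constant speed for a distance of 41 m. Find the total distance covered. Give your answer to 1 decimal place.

131.1 m

Phase 1 (accelerating): v₀ = 6.00 m/s, a = 1.7 m/s².
v = v₀ + at → t = (18.5 − 6.00) / 1.7 = 7.35 s
v² = v₀² + 2aΔx → Δx = (18.5² − 6.00²)/(2·1.7) = 90.1 m

Phase 2 (constant speed): v₀ = 18.5 m/s, a = 0 m/s².
Constant speed: t = d/v = 41/18.5 = 2.22 s
Total distance = 90.1 + 41.0 = 131 m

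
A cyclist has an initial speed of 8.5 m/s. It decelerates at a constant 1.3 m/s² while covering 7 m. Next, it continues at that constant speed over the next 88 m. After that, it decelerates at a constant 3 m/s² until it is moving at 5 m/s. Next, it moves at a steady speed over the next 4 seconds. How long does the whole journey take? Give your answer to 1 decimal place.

Phase 1 (decelerating): v₀ = 8.50 m/s, a = -1.3 m/s².
v² = v₀² + 2aΔx = 8.50² + 2·-1.3·7 = 54.0 → v = 7.35 m/s
t = (v − v₀)/a = (7.35 − 8.50)/-1.3 = 0.883 s

Phase 2 (constant speed): v₀ = 7.35 m/s, a = 0 m/s².
Constant speed: t = d/v = 88/7.35 = 12.0 s

Phase 3 (decelerating): v₀ = 7.35 m/s, a = -3 m/s².
v = v₀ + at → t = (5 − 7.35) / -3 = 0.784 s
v² = v₀² + 2aΔx → Δx = (5² − 7.35²)/(2·-3) = 4.84 m

Phase 4 (constant speed): v₀ = 5.00 m/s, a = 0 m/s².
v = v₀ + at = 5.00 + (0)(4) = 5.00 m/s
Δx = v₀t + ½at² = 5.00·4 + 0.5·0·4² = 20.0 m
Total time = 0.883 + 12.0 + 0.784 + 4.00 = 17.6 s

17.6 s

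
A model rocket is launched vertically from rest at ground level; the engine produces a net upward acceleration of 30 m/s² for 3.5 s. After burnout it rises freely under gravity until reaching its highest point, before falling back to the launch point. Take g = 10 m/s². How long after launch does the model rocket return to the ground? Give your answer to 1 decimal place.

Phase 1 (powered ascent): v₀ = 0 m/s, a = 30 m/s².
v = v₀ + at = 0 + (30)(3.5) = 105 m/s
Δx = v₀t + ½at² = 0·3.5 + 0.5·30·3.5² = 184 m

Phase 2 (coasting upward): v₀ = 105 m/s, a = -10 m/s².
v = v₀ + at → t = (0 − 105) / -10 = 10.5 s
v² = v₀² + 2aΔx → Δx = (0² − 105²)/(2·-10) = 551 m

Phase 3 (free fall): v₀ = 0 m/s, a = -10 m/s².
Falls 735 m from rest: t = √(2·735/10) = 12.1 s; v = g·t = 121 m/s.
Total time = 3.50 + 10.5 + 12.1 = 26.1 s

26.1 s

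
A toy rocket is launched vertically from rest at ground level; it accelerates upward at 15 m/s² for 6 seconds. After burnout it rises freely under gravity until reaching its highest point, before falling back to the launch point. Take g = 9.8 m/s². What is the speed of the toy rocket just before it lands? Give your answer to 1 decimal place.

115.7 m/s

Phase 1 (powered ascent): v₀ = 0 m/s, a = 15 m/s².
v = v₀ + at = 0 + (15)(6) = 90.0 m/s
Δx = v₀t + ½at² = 0·6 + 0.5·15·6² = 270 m

Phase 2 (coasting upward): v₀ = 90.0 m/s, a = -9.8 m/s².
v = v₀ + at → t = (0 − 90.0) / -9.8 = 9.18 s
v² = v₀² + 2aΔx → Δx = (0² − 90.0²)/(2·-9.8) = 413 m

Phase 3 (free fall): v₀ = 0 m/s, a = -9.8 m/s².
Falls 683 m from rest: t = √(2·683/9.8) = 11.8 s; v = g·t = 116 m/s.
Impact speed = 116 m/s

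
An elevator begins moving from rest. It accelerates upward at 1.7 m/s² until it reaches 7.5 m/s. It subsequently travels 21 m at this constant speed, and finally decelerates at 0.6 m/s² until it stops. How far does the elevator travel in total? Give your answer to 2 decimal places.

84.42 m

Phase 1 (accelerating): v₀ = 0 m/s, a = 1.7 m/s².
v = v₀ + at → t = (7.5 − 0) / 1.7 = 4.41 s
v² = v₀² + 2aΔx → Δx = (7.5² − 0²)/(2·1.7) = 16.5 m

Phase 2 (constant speed): v₀ = 7.50 m/s, a = 0 m/s².
Constant speed: t = d/v = 21/7.50 = 2.80 s

Phase 3 (decelerating): v₀ = 7.50 m/s, a = -0.6 m/s².
v = v₀ + at → t = (0 − 7.50) / -0.6 = 12.5 s
v² = v₀² + 2aΔx → Δx = (0² − 7.50²)/(2·-0.6) = 46.9 m
Total distance = 16.5 + 21.0 + 46.9 = 84.4 m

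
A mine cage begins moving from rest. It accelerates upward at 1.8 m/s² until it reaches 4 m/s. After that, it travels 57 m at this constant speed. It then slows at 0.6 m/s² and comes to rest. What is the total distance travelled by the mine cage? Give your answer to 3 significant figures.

Phase 1 (accelerating): v₀ = 0 m/s, a = 1.8 m/s².
v = v₀ + at → t = (4 − 0) / 1.8 = 2.22 s
v² = v₀² + 2aΔx → Δx = (4² − 0²)/(2·1.8) = 4.44 m

Phase 2 (constant speed): v₀ = 4.00 m/s, a = 0 m/s².
Constant speed: t = d/v = 57/4.00 = 14.2 s

Phase 3 (decelerating): v₀ = 4.00 m/s, a = -0.6 m/s².
v = v₀ + at → t = (0 − 4.00) / -0.6 = 6.67 s
v² = v₀² + 2aΔx → Δx = (0² − 4.00²)/(2·-0.6) = 13.3 m
Total distance = 4.44 + 57.0 + 13.3 = 74.8 m

74.8 m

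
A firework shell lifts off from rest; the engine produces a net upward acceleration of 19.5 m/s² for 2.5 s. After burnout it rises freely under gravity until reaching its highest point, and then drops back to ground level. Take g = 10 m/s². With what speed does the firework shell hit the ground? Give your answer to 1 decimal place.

Phase 1 (powered ascent): v₀ = 0 m/s, a = 19.5 m/s².
v = v₀ + at = 0 + (19.5)(2.5) = 48.8 m/s
Δx = v₀t + ½at² = 0·2.5 + 0.5·19.5·2.5² = 60.9 m

Phase 2 (coasting upward): v₀ = 48.8 m/s, a = -10 m/s².
v = v₀ + at → t = (0 − 48.8) / -10 = 4.88 s
v² = v₀² + 2aΔx → Δx = (0² − 48.8²)/(2·-10) = 119 m

Phase 3 (free fall): v₀ = 0 m/s, a = -10 m/s².
Falls 180 m from rest: t = √(2·180/10) = 6.00 s; v = g·t = 60.0 m/s.
Impact speed = 60.0 m/s

60.0 m/s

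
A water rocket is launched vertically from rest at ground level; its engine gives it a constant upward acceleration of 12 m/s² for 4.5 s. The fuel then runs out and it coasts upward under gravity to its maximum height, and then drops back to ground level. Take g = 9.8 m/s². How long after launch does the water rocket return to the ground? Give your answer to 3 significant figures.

17.4 s

Phase 1 (powered ascent): v₀ = 0 m/s, a = 12 m/s².
v = v₀ + at = 0 + (12)(4.5) = 54.0 m/s
Δx = v₀t + ½at² = 0·4.5 + 0.5·12·4.5² = 122 m

Phase 2 (coasting upward): v₀ = 54.0 m/s, a = -9.8 m/s².
v = v₀ + at → t = (0 − 54.0) / -9.8 = 5.51 s
v² = v₀² + 2aΔx → Δx = (0² − 54.0²)/(2·-9.8) = 149 m

Phase 3 (free fall): v₀ = 0 m/s, a = -9.8 m/s².
Falls 270 m from rest: t = √(2·270/9.8) = 7.43 s; v = g·t = 72.8 m/s.
Total time = 4.50 + 5.51 + 7.43 = 17.4 s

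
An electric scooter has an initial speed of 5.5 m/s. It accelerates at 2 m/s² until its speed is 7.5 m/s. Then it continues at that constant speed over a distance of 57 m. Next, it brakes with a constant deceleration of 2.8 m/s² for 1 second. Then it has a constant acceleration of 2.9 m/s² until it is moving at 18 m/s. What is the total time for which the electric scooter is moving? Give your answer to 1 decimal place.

Phase 1 (accelerating): v₀ = 5.50 m/s, a = 2 m/s².
v = v₀ + at → t = (7.5 − 5.50) / 2 = 1.00 s
v² = v₀² + 2aΔx → Δx = (7.5² − 5.50²)/(2·2) = 6.50 m

Phase 2 (constant speed): v₀ = 7.50 m/s, a = 0 m/s².
Constant speed: t = d/v = 57/7.50 = 7.60 s

Phase 3 (decelerating): v₀ = 7.50 m/s, a = -2.8 m/s².
v = v₀ + at = 7.50 + (-2.8)(1) = 4.70 m/s
Δx = v₀t + ½at² = 7.50·1 + 0.5·-2.8·1² = 6.10 m

Phase 4 (accelerating): v₀ = 4.70 m/s, a = 2.9 m/s².
v = v₀ + at → t = (18 − 4.70) / 2.9 = 4.59 s
v² = v₀² + 2aΔx → Δx = (18² − 4.70²)/(2·2.9) = 52.1 m
Total time = 1.00 + 7.60 + 1.00 + 4.59 = 14.2 s

14.2 s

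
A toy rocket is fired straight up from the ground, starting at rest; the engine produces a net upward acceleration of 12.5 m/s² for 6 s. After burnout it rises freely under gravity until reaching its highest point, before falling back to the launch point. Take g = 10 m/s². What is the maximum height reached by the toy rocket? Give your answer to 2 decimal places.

506.25 m

Phase 1 (powered ascent): v₀ = 0 m/s, a = 12.5 m/s².
v = v₀ + at = 0 + (12.5)(6) = 75.0 m/s
Δx = v₀t + ½at² = 0·6 + 0.5·12.5·6² = 225 m

Phase 2 (coasting upward): v₀ = 75.0 m/s, a = -10 m/s².
v = v₀ + at → t = (0 − 75.0) / -10 = 7.50 s
v² = v₀² + 2aΔx → Δx = (0² − 75.0²)/(2·-10) = 281 m
Maximum height = 225 + 281 = 506 m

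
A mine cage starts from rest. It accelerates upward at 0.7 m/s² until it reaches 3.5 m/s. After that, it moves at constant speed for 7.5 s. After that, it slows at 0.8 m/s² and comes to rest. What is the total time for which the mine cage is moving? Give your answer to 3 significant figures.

Phase 1 (accelerating): v₀ = 0 m/s, a = 0.7 m/s².
v = v₀ + at → t = (3.5 − 0) / 0.7 = 5.00 s
v² = v₀² + 2aΔx → Δx = (3.5² − 0²)/(2·0.7) = 8.75 m

Phase 2 (constant speed): v₀ = 3.50 m/s, a = 0 m/s².
v = v₀ + at = 3.50 + (0)(7.5) = 3.50 m/s
Δx = v₀t + ½at² = 3.50·7.5 + 0.5·0·7.5² = 26.2 m

Phase 3 (decelerating): v₀ = 3.50 m/s, a = -0.8 m/s².
v = v₀ + at → t = (0 − 3.50) / -0.8 = 4.38 s
v² = v₀² + 2aΔx → Δx = (0² − 3.50²)/(2·-0.8) = 7.66 m
Total time = 5.00 + 7.50 + 4.38 = 16.9 s

16.9 s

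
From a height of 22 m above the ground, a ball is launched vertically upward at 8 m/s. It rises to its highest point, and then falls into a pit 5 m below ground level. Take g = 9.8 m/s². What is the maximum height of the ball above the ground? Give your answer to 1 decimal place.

25.3 m

Phase 1 (rising): v₀ = 8.00 m/s, a = -9.8 m/s².
v = v₀ + at → t = (0 − 8.00) / -9.8 = 0.816 s
v² = v₀² + 2aΔx → Δx = (0² − 8.00²)/(2·-9.8) = 3.27 m
Maximum height = 22 + 3.27 = 25.3 m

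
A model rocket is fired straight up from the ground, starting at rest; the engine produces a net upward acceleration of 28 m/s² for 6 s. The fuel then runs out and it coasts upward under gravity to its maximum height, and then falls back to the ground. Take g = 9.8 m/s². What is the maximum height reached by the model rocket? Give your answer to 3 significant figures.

1940 m

Phase 1 (powered ascent): v₀ = 0 m/s, a = 28 m/s².
v = v₀ + at = 0 + (28)(6) = 168 m/s
Δx = v₀t + ½at² = 0·6 + 0.5·28·6² = 504 m

Phase 2 (coasting upward): v₀ = 168 m/s, a = -9.8 m/s².
v = v₀ + at → t = (0 − 168) / -9.8 = 17.1 s
v² = v₀² + 2aΔx → Δx = (0² − 168²)/(2·-9.8) = 1440 m
Maximum height = 504 + 1440 = 1940 m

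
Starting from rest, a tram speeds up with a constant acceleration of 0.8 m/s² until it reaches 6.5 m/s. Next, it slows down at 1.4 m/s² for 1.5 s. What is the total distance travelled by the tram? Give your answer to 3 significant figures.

Phase 1 (accelerating): v₀ = 0 m/s, a = 0.8 m/s².
v = v₀ + at → t = (6.5 − 0) / 0.8 = 8.12 s
v² = v₀² + 2aΔx → Δx = (6.5² − 0²)/(2·0.8) = 26.4 m

Phase 2 (decelerating): v₀ = 6.50 m/s, a = -1.4 m/s².
v = v₀ + at = 6.50 + (-1.4)(1.5) = 4.40 m/s
Δx = v₀t + ½at² = 6.50·1.5 + 0.5·-1.4·1.5² = 8.18 m
Total distance = 26.4 + 8.18 = 34.6 m

34.6 m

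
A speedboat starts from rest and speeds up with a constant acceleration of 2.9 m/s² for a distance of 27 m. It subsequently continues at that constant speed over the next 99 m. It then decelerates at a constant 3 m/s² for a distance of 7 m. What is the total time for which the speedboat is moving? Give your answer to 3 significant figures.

12.8 s

Phase 1 (accelerating): v₀ = 0 m/s, a = 2.9 m/s².
v² = v₀² + 2aΔx = 0² + 2·2.9·27 = 157 → v = 12.5 m/s
t = (v − v₀)/a = (12.5 − 0)/2.9 = 4.32 s

Phase 2 (constant speed): v₀ = 12.5 m/s, a = 0 m/s².
Constant speed: t = d/v = 99/12.5 = 7.91 s

Phase 3 (decelerating): v₀ = 12.5 m/s, a = -3 m/s².
v² = v₀² + 2aΔx = 12.5² + 2·-3·7 = 115 → v = 10.7 m/s
t = (v − v₀)/a = (10.7 − 12.5)/-3 = 0.603 s
Total time = 4.32 + 7.91 + 0.603 = 12.8 s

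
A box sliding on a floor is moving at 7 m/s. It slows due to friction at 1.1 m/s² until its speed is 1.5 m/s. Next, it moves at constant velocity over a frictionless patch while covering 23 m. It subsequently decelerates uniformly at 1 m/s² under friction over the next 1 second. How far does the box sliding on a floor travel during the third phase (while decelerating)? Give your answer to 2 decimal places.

Phase 1 (decelerating): v₀ = 7.00 m/s, a = -1.1 m/s².
v = v₀ + at → t = (1.5 − 7.00) / -1.1 = 5.00 s
v² = v₀² + 2aΔx → Δx = (1.5² − 7.00²)/(2·-1.1) = 21.2 m

Phase 2 (constant speed): v₀ = 1.50 m/s, a = 0 m/s².
Constant speed: t = d/v = 23/1.50 = 15.3 s

Phase 3 (decelerating): v₀ = 1.50 m/s, a = -1 m/s².
v = v₀ + at = 1.50 + (-1)(1) = 0.500 m/s
Δx = v₀t + ½at² = 1.50·1 + 0.5·-1·1² = 1.00 m
Distance in phase 3 = 1.00 m

1.00 m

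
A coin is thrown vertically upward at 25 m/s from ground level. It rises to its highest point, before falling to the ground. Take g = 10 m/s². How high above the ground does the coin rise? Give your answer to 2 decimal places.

Phase 1 (rising): v₀ = 25.0 m/s, a = -10 m/s².
v = v₀ + at → t = (0 − 25.0) / -10 = 2.50 s
v² = v₀² + 2aΔx → Δx = (0² − 25.0²)/(2·-10) = 31.2 m
Maximum height = 31.2 m

31.25 m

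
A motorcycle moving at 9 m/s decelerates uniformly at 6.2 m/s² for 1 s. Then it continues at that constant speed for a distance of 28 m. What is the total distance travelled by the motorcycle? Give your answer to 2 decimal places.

Phase 1 (decelerating): v₀ = 9.00 m/s, a = -6.2 m/s².
v = v₀ + at = 9.00 + (-6.2)(1) = 2.80 m/s
Δx = v₀t + ½at² = 9.00·1 + 0.5·-6.2·1² = 5.90 m

Phase 2 (constant speed): v₀ = 2.80 m/s, a = 0 m/s².
Constant speed: t = d/v = 28/2.80 = 10.0 s
Total distance = 5.90 + 28.0 = 33.9 m

33.90 m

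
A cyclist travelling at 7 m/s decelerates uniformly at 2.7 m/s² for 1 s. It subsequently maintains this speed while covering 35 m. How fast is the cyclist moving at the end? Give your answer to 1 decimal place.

Phase 1 (decelerating): v₀ = 7.00 m/s, a = -2.7 m/s².
v = v₀ + at = 7.00 + (-2.7)(1) = 4.30 m/s
Δx = v₀t + ½at² = 7.00·1 + 0.5·-2.7·1² = 5.65 m

Phase 2 (constant speed): v₀ = 4.30 m/s, a = 0 m/s².
Constant speed: t = d/v = 35/4.30 = 8.14 s
Final speed = 4.30 m/s

4.3 m/s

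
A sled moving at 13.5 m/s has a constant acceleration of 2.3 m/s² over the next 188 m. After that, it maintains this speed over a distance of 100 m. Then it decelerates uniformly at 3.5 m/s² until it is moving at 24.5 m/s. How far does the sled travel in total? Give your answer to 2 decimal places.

351.83 m

Phase 1 (accelerating): v₀ = 13.5 m/s, a = 2.3 m/s².
v² = v₀² + 2aΔx = 13.5² + 2·2.3·188 = 1050 → v = 32.4 m/s
t = (v − v₀)/a = (32.4 − 13.5)/2.3 = 8.20 s

Phase 2 (constant speed): v₀ = 32.4 m/s, a = 0 m/s².
Constant speed: t = d/v = 100/32.4 = 3.09 s

Phase 3 (decelerating): v₀ = 32.4 m/s, a = -3.5 m/s².
v = v₀ + at → t = (24.5 − 32.4) / -3.5 = 2.25 s
v² = v₀² + 2aΔx → Δx = (24.5² − 32.4²)/(2·-3.5) = 63.8 m
Total distance = 188 + 100 + 63.8 = 352 m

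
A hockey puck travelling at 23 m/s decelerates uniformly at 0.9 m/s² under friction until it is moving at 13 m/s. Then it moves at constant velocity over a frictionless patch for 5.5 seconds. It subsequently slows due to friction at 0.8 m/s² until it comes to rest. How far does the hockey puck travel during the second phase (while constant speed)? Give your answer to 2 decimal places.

71.50 m

Phase 1 (decelerating): v₀ = 23.0 m/s, a = -0.9 m/s².
v = v₀ + at → t = (13 − 23.0) / -0.9 = 11.1 s
v² = v₀² + 2aΔx → Δx = (13² − 23.0²)/(2·-0.9) = 200 m

Phase 2 (constant speed): v₀ = 13.0 m/s, a = 0 m/s².
v = v₀ + at = 13.0 + (0)(5.5) = 13.0 m/s
Δx = v₀t + ½at² = 13.0·5.5 + 0.5·0·5.5² = 71.5 m
Distance in phase 2 = 71.5 m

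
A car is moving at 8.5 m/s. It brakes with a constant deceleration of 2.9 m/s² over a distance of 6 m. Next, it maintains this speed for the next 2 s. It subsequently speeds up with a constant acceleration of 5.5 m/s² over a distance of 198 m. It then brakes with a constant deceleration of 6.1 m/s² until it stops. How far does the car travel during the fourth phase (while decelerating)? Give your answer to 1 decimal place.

181.6 m

Phase 1 (decelerating): v₀ = 8.50 m/s, a = -2.9 m/s².
v² = v₀² + 2aΔx = 8.50² + 2·-2.9·6 = 37.5 → v = 6.12 m/s
t = (v − v₀)/a = (6.12 − 8.50)/-2.9 = 0.821 s

Phase 2 (constant speed): v₀ = 6.12 m/s, a = 0 m/s².
v = v₀ + at = 6.12 + (0)(2) = 6.12 m/s
Δx = v₀t + ½at² = 6.12·2 + 0.5·0·2² = 12.2 m

Phase 3 (accelerating): v₀ = 6.12 m/s, a = 5.5 m/s².
v² = v₀² + 2aΔx = 6.12² + 2·5.5·198 = 2220 → v = 47.1 m/s
t = (v − v₀)/a = (47.1 − 6.12)/5.5 = 7.45 s

Phase 4 (decelerating): v₀ = 47.1 m/s, a = -6.1 m/s².
v = v₀ + at → t = (0 − 47.1) / -6.1 = 7.72 s
v² = v₀² + 2aΔx → Δx = (0² − 47.1²)/(2·-6.1) = 182 m
Distance in phase 4 = 182 m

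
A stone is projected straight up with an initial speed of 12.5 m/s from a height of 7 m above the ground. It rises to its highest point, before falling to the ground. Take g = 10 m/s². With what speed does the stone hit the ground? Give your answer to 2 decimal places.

Phase 1 (rising): v₀ = 12.5 m/s, a = -10 m/s².
v = v₀ + at → t = (0 − 12.5) / -10 = 1.25 s
v² = v₀² + 2aΔx → Δx = (0² − 12.5²)/(2·-10) = 7.81 m

Phase 2 (falling): v₀ = 0 m/s, a = -10 m/s².
Falls 14.8 m from rest: t = √(2·14.8/10) = 1.72 s; v = g·t = 17.2 m/s.
Final speed = 17.2 m/s

17.21 m/s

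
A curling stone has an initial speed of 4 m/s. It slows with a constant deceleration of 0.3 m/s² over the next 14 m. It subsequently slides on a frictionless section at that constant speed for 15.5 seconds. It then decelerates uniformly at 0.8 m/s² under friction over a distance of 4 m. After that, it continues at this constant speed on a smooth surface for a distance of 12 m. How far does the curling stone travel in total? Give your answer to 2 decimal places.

72.73 m

Phase 1 (decelerating): v₀ = 4.00 m/s, a = -0.3 m/s².
v² = v₀² + 2aΔx = 4.00² + 2·-0.3·14 = 7.60 → v = 2.76 m/s
t = (v − v₀)/a = (2.76 − 4.00)/-0.3 = 4.14 s

Phase 2 (constant speed): v₀ = 2.76 m/s, a = 0 m/s².
v = v₀ + at = 2.76 + (0)(15.5) = 2.76 m/s
Δx = v₀t + ½at² = 2.76·15.5 + 0.5·0·15.5² = 42.7 m

Phase 3 (decelerating): v₀ = 2.76 m/s, a = -0.8 m/s².
v² = v₀² + 2aΔx = 2.76² + 2·-0.8·4 = 1.20 → v = 1.10 m/s
t = (v − v₀)/a = (1.10 − 2.76)/-0.8 = 2.08 s

Phase 4 (constant speed): v₀ = 1.10 m/s, a = 0 m/s².
Constant speed: t = d/v = 12/1.10 = 11.0 s
Total distance = 14.0 + 42.7 + 4.00 + 12.0 = 72.7 m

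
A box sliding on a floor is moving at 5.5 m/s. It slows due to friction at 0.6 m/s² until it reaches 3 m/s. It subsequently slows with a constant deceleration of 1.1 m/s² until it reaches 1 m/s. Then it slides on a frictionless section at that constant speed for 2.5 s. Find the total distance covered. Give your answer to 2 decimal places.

Phase 1 (decelerating): v₀ = 5.50 m/s, a = -0.6 m/s².
v = v₀ + at → t = (3 − 5.50) / -0.6 = 4.17 s
v² = v₀² + 2aΔx → Δx = (3² − 5.50²)/(2·-0.6) = 17.7 m

Phase 2 (decelerating): v₀ = 3.00 m/s, a = -1.1 m/s².
v = v₀ + at → t = (1 − 3.00) / -1.1 = 1.82 s
v² = v₀² + 2aΔx → Δx = (1² − 3.00²)/(2·-1.1) = 3.64 m

Phase 3 (constant speed): v₀ = 1.00 m/s, a = 0 m/s².
v = v₀ + at = 1.00 + (0)(2.5) = 1.00 m/s
Δx = v₀t + ½at² = 1.00·2.5 + 0.5·0·2.5² = 2.50 m
Total distance = 17.7 + 3.64 + 2.50 = 23.8 m

23.84 m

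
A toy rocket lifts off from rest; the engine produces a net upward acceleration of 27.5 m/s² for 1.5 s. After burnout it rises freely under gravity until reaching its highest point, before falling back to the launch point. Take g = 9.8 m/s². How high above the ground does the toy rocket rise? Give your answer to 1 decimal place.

Phase 1 (powered ascent): v₀ = 0 m/s, a = 27.5 m/s².
v = v₀ + at = 0 + (27.5)(1.5) = 41.2 m/s
Δx = v₀t + ½at² = 0·1.5 + 0.5·27.5·1.5² = 30.9 m

Phase 2 (coasting upward): v₀ = 41.2 m/s, a = -9.8 m/s².
v = v₀ + at → t = (0 − 41.2) / -9.8 = 4.21 s
v² = v₀² + 2aΔx → Δx = (0² − 41.2²)/(2·-9.8) = 86.8 m
Maximum height = 30.9 + 86.8 = 118 m

117.8 m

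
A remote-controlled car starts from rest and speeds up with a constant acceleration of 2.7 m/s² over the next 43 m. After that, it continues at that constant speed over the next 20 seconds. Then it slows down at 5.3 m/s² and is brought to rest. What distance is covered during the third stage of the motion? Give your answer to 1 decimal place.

21.9 m

Phase 1 (accelerating): v₀ = 0 m/s, a = 2.7 m/s².
v² = v₀² + 2aΔx = 0² + 2·2.7·43 = 232 → v = 15.2 m/s
t = (v − v₀)/a = (15.2 − 0)/2.7 = 5.64 s

Phase 2 (constant speed): v₀ = 15.2 m/s, a = 0 m/s².
v = v₀ + at = 15.2 + (0)(20) = 15.2 m/s
Δx = v₀t + ½at² = 15.2·20 + 0.5·0·20² = 305 m

Phase 3 (decelerating): v₀ = 15.2 m/s, a = -5.3 m/s².
v = v₀ + at → t = (0 − 15.2) / -5.3 = 2.88 s
v² = v₀² + 2aΔx → Δx = (0² − 15.2²)/(2·-5.3) = 21.9 m
Distance in phase 3 = 21.9 m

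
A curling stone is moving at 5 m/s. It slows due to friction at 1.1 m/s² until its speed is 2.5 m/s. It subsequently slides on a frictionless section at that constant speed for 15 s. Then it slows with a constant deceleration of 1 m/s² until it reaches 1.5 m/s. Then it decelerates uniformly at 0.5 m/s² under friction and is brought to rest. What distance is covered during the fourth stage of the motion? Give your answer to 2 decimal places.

Phase 1 (decelerating): v₀ = 5.00 m/s, a = -1.1 m/s².
v = v₀ + at → t = (2.5 − 5.00) / -1.1 = 2.27 s
v² = v₀² + 2aΔx → Δx = (2.5² − 5.00²)/(2·-1.1) = 8.52 m

Phase 2 (constant speed): v₀ = 2.50 m/s, a = 0 m/s².
v = v₀ + at = 2.50 + (0)(15) = 2.50 m/s
Δx = v₀t + ½at² = 2.50·15 + 0.5·0·15² = 37.5 m

Phase 3 (decelerating): v₀ = 2.50 m/s, a = -1 m/s².
v = v₀ + at → t = (1.5 − 2.50) / -1 = 1.00 s
v² = v₀² + 2aΔx → Δx = (1.5² − 2.50²)/(2·-1) = 2.00 m

Phase 4 (decelerating): v₀ = 1.50 m/s, a = -0.5 m/s².
v = v₀ + at → t = (0 − 1.50) / -0.5 = 3.00 s
v² = v₀² + 2aΔx → Δx = (0² − 1.50²)/(2·-0.5) = 2.25 m
Distance in phase 4 = 2.25 m

2.25 m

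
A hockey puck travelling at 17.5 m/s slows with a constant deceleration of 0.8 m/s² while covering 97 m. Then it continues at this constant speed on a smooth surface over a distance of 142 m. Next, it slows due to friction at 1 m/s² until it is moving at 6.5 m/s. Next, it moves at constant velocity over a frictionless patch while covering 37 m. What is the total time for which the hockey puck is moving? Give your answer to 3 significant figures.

Phase 1 (decelerating): v₀ = 17.5 m/s, a = -0.8 m/s².
v² = v₀² + 2aΔx = 17.5² + 2·-0.8·97 = 151 → v = 12.3 m/s
t = (v − v₀)/a = (12.3 − 17.5)/-0.8 = 6.51 s

Phase 2 (constant speed): v₀ = 12.3 m/s, a = 0 m/s².
Constant speed: t = d/v = 142/12.3 = 11.6 s

Phase 3 (decelerating): v₀ = 12.3 m/s, a = -1 m/s².
v = v₀ + at → t = (6.5 − 12.3) / -1 = 5.79 s
v² = v₀² + 2aΔx → Δx = (6.5² − 12.3²)/(2·-1) = 54.4 m

Phase 4 (constant speed): v₀ = 6.50 m/s, a = 0 m/s².
Constant speed: t = d/v = 37/6.50 = 5.69 s
Total time = 6.51 + 11.6 + 5.79 + 5.69 = 29.5 s

29.5 s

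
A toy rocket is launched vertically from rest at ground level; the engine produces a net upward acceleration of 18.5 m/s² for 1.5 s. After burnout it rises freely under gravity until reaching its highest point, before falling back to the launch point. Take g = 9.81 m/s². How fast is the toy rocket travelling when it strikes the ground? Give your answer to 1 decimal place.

Phase 1 (powered ascent): v₀ = 0 m/s, a = 18.5 m/s².
v = v₀ + at = 0 + (18.5)(1.5) = 27.8 m/s
Δx = v₀t + ½at² = 0·1.5 + 0.5·18.5·1.5² = 20.8 m

Phase 2 (coasting upward): v₀ = 27.8 m/s, a = -9.81 m/s².
v = v₀ + at → t = (0 − 27.8) / -9.81 = 2.83 s
v² = v₀² + 2aΔx → Δx = (0² − 27.8²)/(2·-9.81) = 39.2 m

Phase 3 (free fall): v₀ = 0 m/s, a = -9.81 m/s².
Falls 60.1 m from rest: t = √(2·60.1/9.81) = 3.50 s; v = g·t = 34.3 m/s.
Impact speed = 34.3 m/s

34.3 m/s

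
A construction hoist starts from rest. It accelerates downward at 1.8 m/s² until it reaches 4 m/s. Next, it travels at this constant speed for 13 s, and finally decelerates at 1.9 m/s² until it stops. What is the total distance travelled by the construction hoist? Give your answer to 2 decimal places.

60.65 m

Phase 1 (accelerating): v₀ = 0 m/s, a = 1.8 m/s².
v = v₀ + at → t = (4 − 0) / 1.8 = 2.22 s
v² = v₀² + 2aΔx → Δx = (4² − 0²)/(2·1.8) = 4.44 m

Phase 2 (constant speed): v₀ = 4.00 m/s, a = 0 m/s².
v = v₀ + at = 4.00 + (0)(13) = 4.00 m/s
Δx = v₀t + ½at² = 4.00·13 + 0.5·0·13² = 52.0 m

Phase 3 (decelerating): v₀ = 4.00 m/s, a = -1.9 m/s².
v = v₀ + at → t = (0 − 4.00) / -1.9 = 2.11 s
v² = v₀² + 2aΔx → Δx = (0² − 4.00²)/(2·-1.9) = 4.21 m
Total distance = 4.44 + 52.0 + 4.21 = 60.7 m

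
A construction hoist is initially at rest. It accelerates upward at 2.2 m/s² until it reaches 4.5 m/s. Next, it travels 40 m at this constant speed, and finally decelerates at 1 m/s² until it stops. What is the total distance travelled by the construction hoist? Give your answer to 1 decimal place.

54.7 m

Phase 1 (accelerating): v₀ = 0 m/s, a = 2.2 m/s².
v = v₀ + at → t = (4.5 − 0) / 2.2 = 2.05 s
v² = v₀² + 2aΔx → Δx = (4.5² − 0²)/(2·2.2) = 4.60 m

Phase 2 (constant speed): v₀ = 4.50 m/s, a = 0 m/s².
Constant speed: t = d/v = 40/4.50 = 8.89 s

Phase 3 (decelerating): v₀ = 4.50 m/s, a = -1 m/s².
v = v₀ + at → t = (0 − 4.50) / -1 = 4.50 s
v² = v₀² + 2aΔx → Δx = (0² − 4.50²)/(2·-1) = 10.1 m
Total distance = 4.60 + 40.0 + 10.1 = 54.7 m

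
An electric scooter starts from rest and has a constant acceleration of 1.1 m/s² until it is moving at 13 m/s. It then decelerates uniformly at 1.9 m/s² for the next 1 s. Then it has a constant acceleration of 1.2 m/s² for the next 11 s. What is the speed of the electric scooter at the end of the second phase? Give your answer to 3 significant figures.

Phase 1 (accelerating): v₀ = 0 m/s, a = 1.1 m/s².
v = v₀ + at → t = (13 − 0) / 1.1 = 11.8 s
v² = v₀² + 2aΔx → Δx = (13² − 0²)/(2·1.1) = 76.8 m

Phase 2 (decelerating): v₀ = 13.0 m/s, a = -1.9 m/s².
v = v₀ + at = 13.0 + (-1.9)(1) = 11.1 m/s
Δx = v₀t + ½at² = 13.0·1 + 0.5·-1.9·1² = 12.1 m
Speed at end of phase 2 = 11.1 m/s

11.1 m/s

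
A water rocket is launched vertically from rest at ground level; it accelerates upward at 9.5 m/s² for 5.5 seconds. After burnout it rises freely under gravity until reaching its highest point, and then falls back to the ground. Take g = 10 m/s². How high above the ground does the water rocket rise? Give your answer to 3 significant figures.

280 m

Phase 1 (powered ascent): v₀ = 0 m/s, a = 9.5 m/s².
v = v₀ + at = 0 + (9.5)(5.5) = 52.2 m/s
Δx = v₀t + ½at² = 0·5.5 + 0.5·9.5·5.5² = 144 m

Phase 2 (coasting upward): v₀ = 52.2 m/s, a = -10 m/s².
v = v₀ + at → t = (0 − 52.2) / -10 = 5.22 s
v² = v₀² + 2aΔx → Δx = (0² − 52.2²)/(2·-10) = 137 m
Maximum height = 144 + 137 = 280 m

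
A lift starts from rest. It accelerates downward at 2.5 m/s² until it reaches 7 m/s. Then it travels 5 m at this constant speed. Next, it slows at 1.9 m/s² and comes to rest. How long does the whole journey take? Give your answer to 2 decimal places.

7.20 s

Phase 1 (accelerating): v₀ = 0 m/s, a = 2.5 m/s².
v = v₀ + at → t = (7 − 0) / 2.5 = 2.80 s
v² = v₀² + 2aΔx → Δx = (7² − 0²)/(2·2.5) = 9.80 m

Phase 2 (constant speed): v₀ = 7.00 m/s, a = 0 m/s².
Constant speed: t = d/v = 5/7.00 = 0.714 s

Phase 3 (decelerating): v₀ = 7.00 m/s, a = -1.9 m/s².
v = v₀ + at → t = (0 − 7.00) / -1.9 = 3.68 s
v² = v₀² + 2aΔx → Δx = (0² − 7.00²)/(2·-1.9) = 12.9 m
Total time = 2.80 + 0.714 + 3.68 = 7.20 s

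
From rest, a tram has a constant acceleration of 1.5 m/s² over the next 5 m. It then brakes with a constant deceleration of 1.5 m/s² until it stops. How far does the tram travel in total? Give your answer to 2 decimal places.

Phase 1 (accelerating): v₀ = 0 m/s, a = 1.5 m/s².
v² = v₀² + 2aΔx = 0² + 2·1.5·5 = 15.0 → v = 3.87 m/s
t = (v − v₀)/a = (3.87 − 0)/1.5 = 2.58 s

Phase 2 (decelerating): v₀ = 3.87 m/s, a = -1.5 m/s².
v = v₀ + at → t = (0 − 3.87) / -1.5 = 2.58 s
v² = v₀² + 2aΔx → Δx = (0² − 3.87²)/(2·-1.5) = 5.00 m
Total distance = 5.00 + 5.00 = 10.0 m

10.00 m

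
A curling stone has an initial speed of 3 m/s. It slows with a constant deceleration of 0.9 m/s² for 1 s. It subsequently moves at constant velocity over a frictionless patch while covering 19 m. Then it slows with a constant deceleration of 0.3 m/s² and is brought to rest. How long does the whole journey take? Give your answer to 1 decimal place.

17.0 s

Phase 1 (decelerating): v₀ = 3.00 m/s, a = -0.9 m/s².
v = v₀ + at = 3.00 + (-0.9)(1) = 2.10 m/s
Δx = v₀t + ½at² = 3.00·1 + 0.5·-0.9·1² = 2.55 m

Phase 2 (constant speed): v₀ = 2.10 m/s, a = 0 m/s².
Constant speed: t = d/v = 19/2.10 = 9.05 s

Phase 3 (decelerating): v₀ = 2.10 m/s, a = -0.3 m/s².
v = v₀ + at → t = (0 − 2.10) / -0.3 = 7.00 s
v² = v₀² + 2aΔx → Δx = (0² − 2.10²)/(2·-0.3) = 7.35 m
Total time = 1.00 + 9.05 + 7.00 = 17.0 s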